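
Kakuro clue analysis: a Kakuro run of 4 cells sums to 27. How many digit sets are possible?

4 distinct digits from 1–9 sum between 10 and 30.
Enumerating: {3,7,8,9}, {4,6,8,9}, {5,6,7,9}.

3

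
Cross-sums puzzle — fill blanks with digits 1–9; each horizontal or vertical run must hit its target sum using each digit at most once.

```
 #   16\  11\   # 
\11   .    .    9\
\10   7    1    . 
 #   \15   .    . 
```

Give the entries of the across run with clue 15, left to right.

16 in 2 cells must be {7,9}.
R1C1 = 16 − 7 = 9 completes the 16 down.
R1C2 = 11 − 9 = 2 completes the 11 across.
R2C3 = 10 − 8 = 2 completes the 10 across.
R3C2 = 11 − 3 = 8 completes the 11 down.
R3C3 = 15 − 8 = 7 completes the 15 across.

8 7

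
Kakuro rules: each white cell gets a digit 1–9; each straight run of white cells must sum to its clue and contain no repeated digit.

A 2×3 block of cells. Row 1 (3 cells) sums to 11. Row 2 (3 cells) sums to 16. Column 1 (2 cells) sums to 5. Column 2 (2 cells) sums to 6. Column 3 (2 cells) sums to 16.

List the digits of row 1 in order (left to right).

3 1 7

16 in 2 cells must be {7,9}.
The 11 across and the 16 down share only 7, so (1,3) = 7.
(2,3) = 16 − 7 = 9 completes the 16 down.
Given what's placed, (1,2) must be 1 to fit the 11 across and 6 down.
(2,2) = 6 − 1 = 5 completes the 6 down.
(1,1) = 11 − 8 = 3 completes the 11 across.
(2,1) = 16 − 14 = 2 completes the 16 across.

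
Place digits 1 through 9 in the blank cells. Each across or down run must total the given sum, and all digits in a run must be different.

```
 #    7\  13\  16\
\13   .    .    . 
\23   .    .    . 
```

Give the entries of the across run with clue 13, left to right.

1 5 7

23 in 3 cells must be {6,8,9}; 16 in 2 cells must be {7,9}.
The 23 across and the 7 down share only 6, so R2C1 = 6.
Given what's placed, R2C3 must be 9 to fit the 23 across and 16 down.
R1C1 = 7 − 6 = 1 completes the 7 down.
R1C3 = 16 − 9 = 7 completes the 16 down.
R2C2 = 23 − 15 = 8 completes the 23 across.
R1C2 = 13 − 8 = 5 completes the 13 across.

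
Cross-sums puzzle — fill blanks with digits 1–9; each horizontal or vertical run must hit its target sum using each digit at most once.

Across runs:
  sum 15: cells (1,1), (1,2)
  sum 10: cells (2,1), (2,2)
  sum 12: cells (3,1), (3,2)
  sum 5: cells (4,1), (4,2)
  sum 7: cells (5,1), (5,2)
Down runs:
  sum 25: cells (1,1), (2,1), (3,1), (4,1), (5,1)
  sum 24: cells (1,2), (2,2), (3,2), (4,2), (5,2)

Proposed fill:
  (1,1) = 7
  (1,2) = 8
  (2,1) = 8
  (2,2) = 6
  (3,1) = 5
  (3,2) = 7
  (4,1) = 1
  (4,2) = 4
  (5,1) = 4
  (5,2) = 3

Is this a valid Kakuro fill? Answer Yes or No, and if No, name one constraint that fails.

No — the down run (1,2)–(5,2) sums to 28, not 24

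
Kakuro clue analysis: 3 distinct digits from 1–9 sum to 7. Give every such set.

3 distinct digits from 1–9 sum between 6 and 24.
Only one set works: {1,2,4}.

{1,2,4}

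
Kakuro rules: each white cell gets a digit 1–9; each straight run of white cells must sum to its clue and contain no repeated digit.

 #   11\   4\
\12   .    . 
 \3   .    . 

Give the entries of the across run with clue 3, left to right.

3 in 2 cells must be {1,2}; 4 in 2 cells must be {1,3}.
The 12 across and the 4 down share only 3, so R1C2 = 3.
The 3 across and the 11 down share only 2, so R2C1 = 2.
R2C2 = 3 − 2 = 1 completes the 3 across.
R1C1 = 12 − 3 = 9 completes the 12 across.

2 1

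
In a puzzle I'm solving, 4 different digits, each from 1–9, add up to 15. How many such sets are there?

6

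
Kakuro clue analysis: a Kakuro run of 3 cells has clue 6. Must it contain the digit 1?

The only way to make 6 from 3 distinct digits is {1,2,3}, which contains 1.

Yes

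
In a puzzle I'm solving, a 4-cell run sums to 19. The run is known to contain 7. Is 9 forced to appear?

Counterexample: {1,3,7,8} sums to 19 under that restriction without using 9.

No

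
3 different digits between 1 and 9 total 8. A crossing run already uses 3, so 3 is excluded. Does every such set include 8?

No

The only way to make 8 from 3 distinct digits under that restriction is {1,2,5}, which does not contain 8.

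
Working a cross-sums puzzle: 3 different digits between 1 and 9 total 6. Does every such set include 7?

No

The only way to make 6 from 3 distinct digits is {1,2,3}, which does not contain 7.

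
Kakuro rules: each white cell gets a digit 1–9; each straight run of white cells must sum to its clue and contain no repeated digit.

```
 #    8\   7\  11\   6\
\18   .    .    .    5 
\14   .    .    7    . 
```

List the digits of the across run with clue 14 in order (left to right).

2, 4, 7, 1

R1C3 = 11 − 7 = 4 completes the 11 down.
R2C4 = 6 − 5 = 1 completes the 6 down.
Given what's placed, R2C1 must be 2 to fit the 14 across and 8 down.
R2C2 = 14 − 10 = 4 completes the 14 across.
R1C1 = 8 − 2 = 6 completes the 8 down.
R1C2 = 18 − 15 = 3 completes the 18 across.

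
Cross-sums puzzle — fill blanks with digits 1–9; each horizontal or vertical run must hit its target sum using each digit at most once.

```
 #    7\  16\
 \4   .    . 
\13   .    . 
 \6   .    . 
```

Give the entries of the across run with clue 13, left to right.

4 in 2 cells must be {1,3}; 7 in 3 cells must be {1,2,4}.
The 4 across and the 7 down share only 1, so R1C1 = 1.
R1C2 = 4 − 1 = 3 completes the 4 across.
Given what's placed, R2C1 must be 4 to fit the 13 across and 7 down.
R2C2 = 13 − 4 = 9 completes the 13 across.
R3C1 = 7 − 5 = 2 completes the 7 down.
R3C2 = 6 − 2 = 4 completes the 6 across.

4 9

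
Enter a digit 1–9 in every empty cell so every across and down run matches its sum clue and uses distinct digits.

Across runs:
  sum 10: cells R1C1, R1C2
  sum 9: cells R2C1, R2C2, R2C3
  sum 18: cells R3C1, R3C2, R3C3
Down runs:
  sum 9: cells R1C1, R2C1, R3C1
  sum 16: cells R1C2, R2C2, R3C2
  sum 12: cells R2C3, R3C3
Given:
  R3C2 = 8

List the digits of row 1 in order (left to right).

No cell is forced outright now. R2C3 can only be 3 or 4 or 5 (the digits allowed by both its 9 across and its 12 down). If R2C3 = 4: then R3C3 would have to be in {1,3,4,6,7,9} for the 18 across but in {8} for the 12 down — contradiction. If R2C3 = 5: that forces R3C3 = 7, R3C1 = 3, R2C1 = 1, R2C2 = 3, after which R1C1 would have to be in {1,2,3,4,6,7,8,9} for the 10 across but in {5} for the 9 down — contradiction. So R2C3 = 3.
R3C3 = 12 − 3 = 9 completes the 12 down.
R3C1 = 18 − 17 = 1 completes the 18 across.
Nothing is forced directly, so branch on R2C1, whose candidates are 2 or 5. If R2C1 = 2: that forces R1C1 = 6, after which R1C2 would have to be in {4} for the 10 across but in {1,2,3,5,6,7} for the 16 down — contradiction. So R2C1 = 5.
R1C1 = 9 − 6 = 3 completes the 9 down.
R1C2 = 10 − 3 = 7 completes the 10 across.
R2C2 = 9 − 8 = 1 completes the 9 across.

3, 7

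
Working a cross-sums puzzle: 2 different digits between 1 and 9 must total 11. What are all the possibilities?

2 distinct digits from 1–9 sum between 3 and 17.

{2,9}; {3,8}; {4,7}; {5,6}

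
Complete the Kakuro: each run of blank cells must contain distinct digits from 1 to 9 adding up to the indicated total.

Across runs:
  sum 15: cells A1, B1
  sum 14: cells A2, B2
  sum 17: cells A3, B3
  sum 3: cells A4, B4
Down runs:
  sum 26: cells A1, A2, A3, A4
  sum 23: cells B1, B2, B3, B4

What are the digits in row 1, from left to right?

7 8

17 in 2 cells must be {8,9}; 3 in 2 cells must be {1,2}.
Only 2 fits A4 under both its across sum 3 and down sum 26.
B4 = 3 − 2 = 1 completes the 3 across.
Nothing is forced directly, so branch on A2, whose candidates are 8 or 9. If A2 = 8: that forces B2 = 6, A3 = 9, after which B3 would have to be in {8} for the 17 across but in {7,9} for the 23 down — contradiction. So A2 = 9.
B2 = 14 − 9 = 5 completes the 14 across.
A3 = 8: the only remaining digit allowed by both the 17 across and the 26 down.
B3 = 17 − 8 = 9 completes the 17 across.
A1 = 26 − 19 = 7 completes the 26 down.
B1 = 15 − 7 = 8 completes the 15 across.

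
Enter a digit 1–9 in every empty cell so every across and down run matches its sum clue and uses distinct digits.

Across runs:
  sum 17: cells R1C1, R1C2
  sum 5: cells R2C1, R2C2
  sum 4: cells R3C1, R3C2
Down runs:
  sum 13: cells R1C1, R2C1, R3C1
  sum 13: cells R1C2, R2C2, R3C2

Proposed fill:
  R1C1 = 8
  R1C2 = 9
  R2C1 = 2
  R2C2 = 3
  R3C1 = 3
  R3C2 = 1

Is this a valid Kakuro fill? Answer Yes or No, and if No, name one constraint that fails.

Yes

Across: 8+9=17; 2+3=5; 3+1=4. Down: 8+2+3=13; 9+3+1=13. No digit repeats within any run.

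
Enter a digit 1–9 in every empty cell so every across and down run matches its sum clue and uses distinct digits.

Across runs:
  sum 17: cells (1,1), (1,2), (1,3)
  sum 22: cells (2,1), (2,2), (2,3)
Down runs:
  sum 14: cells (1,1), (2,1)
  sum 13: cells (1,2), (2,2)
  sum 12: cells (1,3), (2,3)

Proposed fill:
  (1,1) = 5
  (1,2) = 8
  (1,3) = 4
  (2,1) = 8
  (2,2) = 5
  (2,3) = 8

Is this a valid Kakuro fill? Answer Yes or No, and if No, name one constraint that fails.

No — the down run (1,1)–(2,1) sums to 13, not 14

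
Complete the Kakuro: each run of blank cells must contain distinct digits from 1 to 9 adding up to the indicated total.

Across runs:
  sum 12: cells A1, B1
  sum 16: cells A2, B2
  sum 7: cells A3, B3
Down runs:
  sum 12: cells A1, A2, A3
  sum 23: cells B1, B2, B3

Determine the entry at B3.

16 in 2 cells must be {7,9}; 23 in 3 cells must be {6,8,9}.
The 16 across and the 23 down share only 9, so B2 = 9.
Given what's placed, B3 must be 6 to fit the 7 across and 23 down.
B1 = 23 − 15 = 8 completes the 23 down.
A2 = 16 − 9 = 7 completes the 16 across.
A3 = 7 − 6 = 1 completes the 7 across.
A1 = 12 − 8 = 4 completes the 12 across.

6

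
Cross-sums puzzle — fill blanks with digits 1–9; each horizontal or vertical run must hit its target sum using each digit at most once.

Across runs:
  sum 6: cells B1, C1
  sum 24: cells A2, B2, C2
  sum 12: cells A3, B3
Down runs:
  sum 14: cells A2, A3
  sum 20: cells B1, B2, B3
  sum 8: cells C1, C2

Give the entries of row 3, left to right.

24 in 3 cells must be {7,8,9}.
The 24 across and the 8 down share only 7, so C2 = 7.
C1 = 8 − 7 = 1 completes the 8 down.
B1 = 6 − 1 = 5 completes the 6 across.
No cell is forced outright now. A2 can only be 8 or 9 (the digits allowed by both its 24 across and its 14 down). If A2 = 8: that forces B2 = 9, after which A3 would have to be in {3,4,5,7,8,9} for the 12 across but in {6} for the 14 down — contradiction. So A2 = 9.
B2 = 24 − 16 = 8 completes the 24 across.
A3 = 14 − 9 = 5 completes the 14 down.
B3 = 12 − 5 = 7 completes the 12 across.

5, 7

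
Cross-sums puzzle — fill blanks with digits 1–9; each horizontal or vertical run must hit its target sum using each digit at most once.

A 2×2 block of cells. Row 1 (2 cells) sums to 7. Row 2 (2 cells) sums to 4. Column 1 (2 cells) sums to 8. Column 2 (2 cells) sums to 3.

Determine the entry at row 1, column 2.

2

4 in 2 cells must be {1,3}; 3 in 2 cells must be {1,2}.
The 4 across and the 3 down share only 1, so (2,2) = 1.
(1,2) = 3 − 1 = 2 completes the 3 down.
(2,1) = 4 − 1 = 3 completes the 4 across.
(1,1) = 7 − 2 = 5 completes the 7 across.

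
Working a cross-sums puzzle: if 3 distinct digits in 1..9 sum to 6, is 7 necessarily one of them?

No

The only way to make 6 from 3 distinct digits is {1,2,3}, which does not contain 7.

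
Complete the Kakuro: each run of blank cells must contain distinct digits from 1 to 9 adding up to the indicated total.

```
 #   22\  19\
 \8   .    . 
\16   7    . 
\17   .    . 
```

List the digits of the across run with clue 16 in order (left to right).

7 9

16 in 2 cells must be {7,9}; 17 in 2 cells must be {8,9}.
Given what's placed, R1C1 must be 6 to fit the 8 across and 22 down.
R1C2 = 8 − 6 = 2 completes the 8 across.
R2C2 = 16 − 7 = 9 completes the 16 across.
R3C1 = 22 − 13 = 9 completes the 22 down.
R3C2 = 17 − 9 = 8 completes the 17 across.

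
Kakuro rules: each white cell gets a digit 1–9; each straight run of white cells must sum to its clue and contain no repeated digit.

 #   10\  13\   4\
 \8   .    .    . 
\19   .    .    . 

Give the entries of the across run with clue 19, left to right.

4 in 2 cells must be {1,3}.
The 19 across and the 4 down share only 3, so R2C3 = 3.
R1C3 = 4 − 3 = 1 completes the 4 down.
Nothing is forced directly, so branch on R2C1, whose candidates are 7 or 9. If R2C1 = 9: then R1C1 would have to be in {2,3,4,5} for the 8 across but in {1} for the 10 down — contradiction. So R2C1 = 7.
R1C1 = 10 − 7 = 3 completes the 10 down.
R1C2 = 8 − 4 = 4 completes the 8 across.
R2C2 = 19 − 10 = 9 completes the 19 across.

7 9 3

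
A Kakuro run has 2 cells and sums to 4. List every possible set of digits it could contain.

{1,3}

2 distinct digits from 1–9 sum between 3 and 17.
Only one set works: {1,3}.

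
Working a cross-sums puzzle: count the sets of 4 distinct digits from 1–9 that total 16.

4 distinct digits from 1–9 sum between 10 and 30.

8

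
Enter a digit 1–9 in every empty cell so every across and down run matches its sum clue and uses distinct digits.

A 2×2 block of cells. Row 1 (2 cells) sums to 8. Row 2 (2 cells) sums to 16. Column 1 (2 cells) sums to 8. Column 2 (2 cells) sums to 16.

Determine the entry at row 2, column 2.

16 in 2 cells must be {7,9}.
The 8 across and the 16 down share only 7, so (1,2) = 7.
The 16 across and the 8 down share only 7, so (2,1) = 7.
(2,2) = 16 − 7 = 9 completes the 16 across.
(1,1) = 8 − 7 = 1 completes the 8 across.

9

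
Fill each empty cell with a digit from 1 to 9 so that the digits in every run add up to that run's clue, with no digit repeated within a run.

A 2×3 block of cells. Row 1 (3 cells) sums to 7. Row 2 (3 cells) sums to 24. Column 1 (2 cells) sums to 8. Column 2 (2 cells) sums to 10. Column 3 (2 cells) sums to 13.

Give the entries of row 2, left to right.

7, 8, 9

7 in 3 cells must be {1,2,4}; 24 in 3 cells must be {7,8,9}.
The 7 across and the 13 down share only 4, so (1,3) = 4.
The 24 across and the 8 down share only 7, so (2,1) = 7.
(2,3) = 13 − 4 = 9 completes the 13 down.
(1,1) = 8 − 7 = 1 completes the 8 down.
(1,2) = 7 − 5 = 2 completes the 7 across.
(2,2) = 24 − 16 = 8 completes the 24 across.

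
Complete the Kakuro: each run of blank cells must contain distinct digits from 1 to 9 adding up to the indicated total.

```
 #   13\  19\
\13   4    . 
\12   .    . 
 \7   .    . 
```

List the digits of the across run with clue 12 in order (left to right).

8, 4

R1C2 = 13 − 4 = 9 completes the 13 across.
No cell is forced outright now. R2C1 can only be 3 or 7 or 8 (the digits allowed by both its 12 across and its 13 down). If R2C1 = 3: then R2C2 would have to be in {9} for the 12 across but in {2,3,4,6,7,8} for the 19 down — contradiction. If R2C1 = 7: then R2C2 would have to be in {5} for the 12 across but in {2,3,4,6,7,8} for the 19 down — contradiction. So R2C1 = 8.
R2C2 = 12 − 8 = 4 completes the 12 across.
R3C1 = 13 − 12 = 1 completes the 13 down.
R3C2 = 7 − 1 = 6 completes the 7 across.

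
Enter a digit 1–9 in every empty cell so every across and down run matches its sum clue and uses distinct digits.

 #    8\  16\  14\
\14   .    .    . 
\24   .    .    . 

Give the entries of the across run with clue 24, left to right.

7 9 8

24 in 3 cells must be {7,8,9}; 16 in 2 cells must be {7,9}.
The 24 across and the 8 down share only 7, so R2C1 = 7.
Given what's placed, R2C2 must be 9 to fit the 24 across and 16 down.
R2C3 = 24 − 16 = 8 completes the 24 across.
R1C1 = 8 − 7 = 1 completes the 8 down.
R1C2 = 16 − 9 = 7 completes the 16 down.
R1C3 = 14 − 8 = 6 completes the 14 across.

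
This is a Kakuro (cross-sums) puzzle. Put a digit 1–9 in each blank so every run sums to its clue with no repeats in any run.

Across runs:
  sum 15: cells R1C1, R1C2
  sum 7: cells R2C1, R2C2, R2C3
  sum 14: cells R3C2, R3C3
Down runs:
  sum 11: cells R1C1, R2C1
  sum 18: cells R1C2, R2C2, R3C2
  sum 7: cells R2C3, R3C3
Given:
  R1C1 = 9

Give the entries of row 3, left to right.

7 in 3 cells must be {1,2,4}.
R1C2 = 15 − 9 = 6 completes the 15 across.
R2C1 = 11 − 9 = 2 completes the 11 down.
R2C2 = 4: the only remaining digit allowed by both the 7 across and the 18 down.
R2C3 = 7 − 6 = 1 completes the 7 across.
R3C2 = 18 − 10 = 8 completes the 18 down.
R3C3 = 14 − 8 = 6 completes the 14 across.

8, 6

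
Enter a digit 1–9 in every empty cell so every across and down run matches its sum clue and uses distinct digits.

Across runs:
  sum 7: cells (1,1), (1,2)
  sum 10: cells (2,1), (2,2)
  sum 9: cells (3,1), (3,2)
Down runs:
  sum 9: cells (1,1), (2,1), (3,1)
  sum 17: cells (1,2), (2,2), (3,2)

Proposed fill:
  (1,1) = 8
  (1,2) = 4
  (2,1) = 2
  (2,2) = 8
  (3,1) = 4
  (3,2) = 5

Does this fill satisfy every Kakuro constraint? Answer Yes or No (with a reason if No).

No — the across run (1,1)–(1,2) sums to 12, not 7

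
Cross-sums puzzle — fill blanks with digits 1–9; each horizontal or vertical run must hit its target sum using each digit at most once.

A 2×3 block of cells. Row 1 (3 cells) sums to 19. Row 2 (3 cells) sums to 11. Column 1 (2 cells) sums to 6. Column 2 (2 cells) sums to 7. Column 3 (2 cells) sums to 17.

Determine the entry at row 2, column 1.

17 in 2 cells must be {8,9}.
The 11 across and the 17 down share only 8, so (2,3) = 8.
(1,3) = 17 − 8 = 9 completes the 17 down.
Nothing is forced directly, so branch on (1,1), whose candidates are 2 or 4. If (1,1) = 2: then (1,2) would have to be in {8} for the 19 across but in {1,2,3,4,5,6} for the 7 down — contradiction. So (1,1) = 4.
(1,2) = 19 − 13 = 6 completes the 19 across.
(2,1) = 6 − 4 = 2 completes the 6 down.
(2,2) = 11 − 10 = 1 completes the 11 across.

2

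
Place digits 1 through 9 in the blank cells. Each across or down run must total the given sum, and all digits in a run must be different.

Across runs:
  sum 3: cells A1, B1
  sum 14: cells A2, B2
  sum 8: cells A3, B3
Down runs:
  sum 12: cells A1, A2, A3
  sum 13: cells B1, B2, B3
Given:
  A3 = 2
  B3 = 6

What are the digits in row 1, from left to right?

3 in 2 cells must be {1,2}.
Given what's placed, A1 must be 1 to fit the 3 across and 12 down.
B1 = 3 − 1 = 2 completes the 3 across.
A2 = 12 − 3 = 9 completes the 12 down.
B2 = 14 − 9 = 5 completes the 14 across.

1 2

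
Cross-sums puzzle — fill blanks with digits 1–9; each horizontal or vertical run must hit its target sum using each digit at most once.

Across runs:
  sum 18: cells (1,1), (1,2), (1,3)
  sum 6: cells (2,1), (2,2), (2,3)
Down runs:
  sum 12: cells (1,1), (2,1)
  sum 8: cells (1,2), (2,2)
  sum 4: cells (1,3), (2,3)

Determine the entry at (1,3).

3

6 in 3 cells must be {1,2,3}; 4 in 2 cells must be {1,3}.
The 6 across and the 12 down share only 3, so (2,1) = 3.
Given what's placed, (2,3) must be 1 to fit the 6 across and 4 down.
(1,1) = 12 − 3 = 9 completes the 12 down.
(1,3) = 4 − 1 = 3 completes the 4 down.
(2,2) = 6 − 4 = 2 completes the 6 across.
(1,2) = 18 − 12 = 6 completes the 18 across.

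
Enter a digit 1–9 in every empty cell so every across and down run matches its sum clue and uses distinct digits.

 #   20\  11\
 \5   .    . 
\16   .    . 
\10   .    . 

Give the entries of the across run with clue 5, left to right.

4 1

16 in 2 cells must be {7,9}.
The 16 across and the 11 down share only 7, so R2C2 = 7.
R2C1 = 16 − 7 = 9 completes the 16 across.
Nothing is forced directly, so branch on R1C1, whose candidates are 3 or 4. If R1C1 = 3: then R1C2 would have to be in {2} for the 5 across but in {1,3} for the 11 down — contradiction. So R1C1 = 4.
R1C2 = 5 − 4 = 1 completes the 5 across.
R3C1 = 20 − 13 = 7 completes the 20 down.
R3C2 = 10 − 7 = 3 completes the 10 across.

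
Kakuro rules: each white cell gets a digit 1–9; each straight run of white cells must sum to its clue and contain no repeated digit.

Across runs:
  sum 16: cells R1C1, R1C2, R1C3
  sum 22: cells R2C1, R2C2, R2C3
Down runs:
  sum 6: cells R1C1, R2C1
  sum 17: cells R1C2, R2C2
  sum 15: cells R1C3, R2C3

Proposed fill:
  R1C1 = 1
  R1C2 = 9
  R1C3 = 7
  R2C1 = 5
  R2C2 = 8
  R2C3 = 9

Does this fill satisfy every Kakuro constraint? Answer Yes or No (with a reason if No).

No — the across run R1C1–R1C3 sums to 17, not 16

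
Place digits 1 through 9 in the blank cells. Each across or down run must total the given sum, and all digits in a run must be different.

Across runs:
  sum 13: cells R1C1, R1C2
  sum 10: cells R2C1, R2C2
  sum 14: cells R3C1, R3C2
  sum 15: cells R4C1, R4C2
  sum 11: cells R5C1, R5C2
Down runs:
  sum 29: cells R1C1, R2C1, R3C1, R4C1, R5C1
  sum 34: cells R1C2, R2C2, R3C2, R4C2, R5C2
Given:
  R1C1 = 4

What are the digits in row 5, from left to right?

7 4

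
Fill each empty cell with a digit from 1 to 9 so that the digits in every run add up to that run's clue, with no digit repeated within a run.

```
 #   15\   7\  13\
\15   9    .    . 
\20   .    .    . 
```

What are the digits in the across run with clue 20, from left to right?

6 5 9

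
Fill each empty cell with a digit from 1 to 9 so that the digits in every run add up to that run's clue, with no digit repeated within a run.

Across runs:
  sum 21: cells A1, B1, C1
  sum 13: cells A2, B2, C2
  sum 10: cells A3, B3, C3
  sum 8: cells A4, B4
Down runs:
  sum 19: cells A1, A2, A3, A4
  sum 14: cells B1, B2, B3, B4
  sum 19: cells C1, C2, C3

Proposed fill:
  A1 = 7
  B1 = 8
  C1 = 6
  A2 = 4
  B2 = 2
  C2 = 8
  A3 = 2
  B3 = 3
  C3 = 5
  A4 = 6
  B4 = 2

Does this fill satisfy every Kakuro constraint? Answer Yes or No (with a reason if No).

No — the across run A2–C2 sums to 14, not 13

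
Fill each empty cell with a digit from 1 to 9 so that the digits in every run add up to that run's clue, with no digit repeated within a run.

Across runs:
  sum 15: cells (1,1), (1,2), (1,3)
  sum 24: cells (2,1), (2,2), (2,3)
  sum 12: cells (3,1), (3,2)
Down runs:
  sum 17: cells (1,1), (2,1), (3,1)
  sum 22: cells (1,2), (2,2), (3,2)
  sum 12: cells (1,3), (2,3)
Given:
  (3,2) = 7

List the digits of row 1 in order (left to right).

4 6 5

24 in 3 cells must be {7,8,9}.
Given what's placed, (2,2) must be 9 to fit the 24 across and 22 down.
(3,1) = 12 − 7 = 5 completes the 12 across.
(1,2) = 22 − 16 = 6 completes the 22 down.
(2,1) = 8: the only remaining digit allowed by both the 24 across and the 17 down.
(2,3) = 24 − 17 = 7 completes the 24 across.
(1,1) = 17 − 13 = 4 completes the 17 down.
(1,3) = 15 − 10 = 5 completes the 15 across.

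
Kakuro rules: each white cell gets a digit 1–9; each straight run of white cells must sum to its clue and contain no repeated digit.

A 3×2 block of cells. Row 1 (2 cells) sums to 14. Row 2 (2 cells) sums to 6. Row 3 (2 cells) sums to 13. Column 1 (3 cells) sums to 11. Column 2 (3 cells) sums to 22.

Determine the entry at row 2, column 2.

5

The 6 across and the 22 down share only 5, so (2,2) = 5.
(2,1) = 6 − 5 = 1 completes the 6 across.
Nothing is forced directly, so branch on (1,1), whose candidates are 6 or 8. If (1,1) = 8: then (1,2) would have to be in {6} for the 14 across but in {8,9} for the 22 down — contradiction. So (1,1) = 6.
(1,2) = 14 − 6 = 8 completes the 14 across.
(3,1) = 11 − 7 = 4 completes the 11 down.
(3,2) = 13 − 4 = 9 completes the 13 across.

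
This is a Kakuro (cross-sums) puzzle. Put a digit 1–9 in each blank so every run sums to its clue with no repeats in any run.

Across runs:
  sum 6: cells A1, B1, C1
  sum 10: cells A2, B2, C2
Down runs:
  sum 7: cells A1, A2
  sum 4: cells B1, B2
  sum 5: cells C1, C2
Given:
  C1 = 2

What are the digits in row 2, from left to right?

6 1 3

6 in 3 cells must be {1,2,3}; 4 in 2 cells must be {1,3}.
C2 = 5 − 2 = 3 completes the 5 down.
B2 = 1: the only remaining digit allowed by both the 10 across and the 4 down.
B1 = 4 − 1 = 3 completes the 4 down.
A2 = 10 − 4 = 6 completes the 10 across.
A1 = 6 − 5 = 1 completes the 6 across.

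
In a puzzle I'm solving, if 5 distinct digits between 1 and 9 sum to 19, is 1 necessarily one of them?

Every partition of 19 into 5 distinct digits includes 1: {1,2,3,4,9}, {1,2,3,5,8}, {1,2,3,6,7}, {1,2,4,5,7}, {1,3,4,5,6}.

Yes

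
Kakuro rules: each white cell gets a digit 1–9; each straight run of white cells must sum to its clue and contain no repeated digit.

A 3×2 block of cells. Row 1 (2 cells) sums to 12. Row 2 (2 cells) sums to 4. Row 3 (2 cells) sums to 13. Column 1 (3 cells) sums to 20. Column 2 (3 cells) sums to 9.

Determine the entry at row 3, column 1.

4 in 2 cells must be {1,3}.
The 4 across and the 20 down share only 3, so (2,1) = 3.
(2,2) = 4 − 3 = 1 completes the 4 across.
Nothing is forced directly, so branch on (1,1), whose candidates are 8 or 9. If (1,1) = 8: then (1,2) would have to be in {4} for the 12 across but in {2,3,5,6} for the 9 down — contradiction. So (1,1) = 9.
(1,2) = 12 − 9 = 3 completes the 12 across.
(3,1) = 20 − 12 = 8 completes the 20 down.
(3,2) = 13 − 8 = 5 completes the 13 across.

8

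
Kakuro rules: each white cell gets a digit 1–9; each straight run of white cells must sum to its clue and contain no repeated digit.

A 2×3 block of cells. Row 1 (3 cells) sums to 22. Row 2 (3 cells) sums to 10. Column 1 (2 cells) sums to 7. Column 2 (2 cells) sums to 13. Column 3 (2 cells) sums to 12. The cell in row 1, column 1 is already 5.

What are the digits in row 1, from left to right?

(2,1) = 7 − 5 = 2 completes the 7 down.
Nothing is forced directly, so branch on (2,2), whose candidates are 5 or 7. If (2,2) = 7: then (1,2) would have to be in {8,9} for the 22 across but in {6} for the 13 down — contradiction. So (2,2) = 5.
(1,2) = 13 − 5 = 8 completes the 13 down.
(1,3) = 22 − 13 = 9 completes the 22 across.
(2,3) = 10 − 7 = 3 completes the 10 across.

5 8 9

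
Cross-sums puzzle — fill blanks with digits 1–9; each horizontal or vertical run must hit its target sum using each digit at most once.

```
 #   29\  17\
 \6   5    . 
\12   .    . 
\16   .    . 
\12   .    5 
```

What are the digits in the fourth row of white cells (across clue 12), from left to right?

7 5

16 in 2 cells must be {7,9}; 29 in 4 cells must be {5,7,8,9}.
R1C2 = 6 − 5 = 1 completes the 6 across.
R4C1 = 12 − 5 = 7 completes the 12 across.
Given what's placed, R3C1 must be 9 to fit the 16 across and 29 down.
R3C2 = 16 − 9 = 7 completes the 16 across.
R2C1 = 29 − 21 = 8 completes the 29 down.
R2C2 = 12 − 8 = 4 completes the 12 across.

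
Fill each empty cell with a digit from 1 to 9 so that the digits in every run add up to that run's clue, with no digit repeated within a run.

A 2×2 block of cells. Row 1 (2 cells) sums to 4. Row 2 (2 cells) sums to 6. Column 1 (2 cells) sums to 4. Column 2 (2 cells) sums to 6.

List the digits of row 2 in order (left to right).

1 5

4 in 2 cells must be {1,3}.
The 4 across and the 6 down share only 1, so (1,2) = 1.
The 6 across and the 4 down share only 1, so (2,1) = 1.
(2,2) = 6 − 1 = 5 completes the 6 across.
(1,1) = 4 − 1 = 3 completes the 4 across.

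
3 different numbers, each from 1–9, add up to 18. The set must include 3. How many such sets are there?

2

3 distinct digits from 1–9 sum between 6 and 24.
Keeping only sets containing 3.
Enumerating: {3,6,9}, {3,7,8}.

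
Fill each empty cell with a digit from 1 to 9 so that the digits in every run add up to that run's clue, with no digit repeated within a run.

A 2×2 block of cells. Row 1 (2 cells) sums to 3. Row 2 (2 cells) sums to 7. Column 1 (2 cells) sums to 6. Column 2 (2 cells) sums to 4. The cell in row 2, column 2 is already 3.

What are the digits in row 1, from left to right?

2 1

3 in 2 cells must be {1,2}; 4 in 2 cells must be {1,3}.
(1,2) = 4 − 3 = 1 completes the 4 down.
(2,1) = 7 − 3 = 4 completes the 7 across.
(1,1) = 3 − 1 = 2 completes the 3 across.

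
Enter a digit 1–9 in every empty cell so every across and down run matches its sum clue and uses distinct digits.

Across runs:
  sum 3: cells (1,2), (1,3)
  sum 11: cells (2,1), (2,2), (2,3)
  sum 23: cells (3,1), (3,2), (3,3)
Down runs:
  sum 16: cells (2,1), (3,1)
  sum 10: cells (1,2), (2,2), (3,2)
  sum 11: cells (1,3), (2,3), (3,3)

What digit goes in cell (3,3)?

8

3 in 2 cells must be {1,2}; 23 in 3 cells must be {6,8,9}; 16 in 2 cells must be {7,9}.
Only 7 fits (2,1) under both its across sum 11 and down sum 16.
(3,1) = 16 − 7 = 9 completes the 16 down.
Given what's placed, (3,2) must be 6 to fit the 23 across and 10 down.
(3,3) = 23 − 15 = 8 completes the 23 across.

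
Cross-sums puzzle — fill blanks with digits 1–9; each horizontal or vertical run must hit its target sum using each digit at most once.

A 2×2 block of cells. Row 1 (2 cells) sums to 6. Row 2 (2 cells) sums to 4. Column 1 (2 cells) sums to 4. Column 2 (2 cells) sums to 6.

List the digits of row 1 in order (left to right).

4 in 2 cells must be {1,3}.
The 6 across and the 4 down share only 1, so (1,1) = 1.
(1,2) = 6 − 1 = 5 completes the 6 across.
(2,1) = 4 − 1 = 3 completes the 4 down.
(2,2) = 4 − 3 = 1 completes the 4 across.

1 5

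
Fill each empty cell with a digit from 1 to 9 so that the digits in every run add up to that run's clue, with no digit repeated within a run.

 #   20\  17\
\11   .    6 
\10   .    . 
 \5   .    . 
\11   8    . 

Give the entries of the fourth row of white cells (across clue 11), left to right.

R1C1 = 11 − 6 = 5 completes the 11 across.
R4C2 = 11 − 8 = 3 completes the 11 across.
R3C2 = 1: the only remaining digit allowed by both the 5 across and the 17 down.
R2C2 = 17 − 10 = 7 completes the 17 down.
R3C1 = 5 − 1 = 4 completes the 5 across.
R2C1 = 10 − 7 = 3 completes the 10 across.

8 3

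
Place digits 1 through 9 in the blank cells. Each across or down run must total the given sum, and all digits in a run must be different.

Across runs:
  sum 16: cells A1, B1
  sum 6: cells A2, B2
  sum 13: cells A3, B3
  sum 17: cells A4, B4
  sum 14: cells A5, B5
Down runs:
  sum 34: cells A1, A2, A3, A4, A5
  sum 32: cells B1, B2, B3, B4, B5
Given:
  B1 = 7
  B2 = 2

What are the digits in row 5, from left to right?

6, 8

16 in 2 cells must be {7,9}; 17 in 2 cells must be {8,9}; 34 in 5 cells must be {4,6,7,8,9}.
A1 = 16 − 7 = 9 completes the 16 across.
A2 = 6 − 2 = 4 completes the 6 across.
A4 = 8: the only remaining digit allowed by both the 17 across and the 34 down.
B4 = 17 − 8 = 9 completes the 17 across.
Given what's placed, A5 must be 6 to fit the 14 across and 34 down.
B5 = 14 − 6 = 8 completes the 14 across.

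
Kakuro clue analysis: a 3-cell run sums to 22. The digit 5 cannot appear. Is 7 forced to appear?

The only way to make 22 from 3 distinct digits under that restriction is {6,7,9}, which contains 7.

Yes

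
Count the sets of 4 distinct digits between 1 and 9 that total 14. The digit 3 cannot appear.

2

4 distinct digits from 1–9 sum between 10 and 30.
Dropping sets that contain 3.
Enumerating: {1,2,4,7}, {1,2,5,6}.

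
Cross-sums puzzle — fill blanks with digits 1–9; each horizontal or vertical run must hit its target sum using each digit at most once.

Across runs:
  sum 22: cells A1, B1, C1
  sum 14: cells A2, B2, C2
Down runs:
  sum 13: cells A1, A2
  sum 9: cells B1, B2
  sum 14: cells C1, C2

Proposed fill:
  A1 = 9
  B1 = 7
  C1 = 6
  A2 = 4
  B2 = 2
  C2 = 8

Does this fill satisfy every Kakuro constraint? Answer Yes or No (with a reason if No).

Yes

Across: 9+7+6=22; 4+2+8=14. Down: 9+4=13; 7+2=9; 6+8=14. No digit repeats within any run.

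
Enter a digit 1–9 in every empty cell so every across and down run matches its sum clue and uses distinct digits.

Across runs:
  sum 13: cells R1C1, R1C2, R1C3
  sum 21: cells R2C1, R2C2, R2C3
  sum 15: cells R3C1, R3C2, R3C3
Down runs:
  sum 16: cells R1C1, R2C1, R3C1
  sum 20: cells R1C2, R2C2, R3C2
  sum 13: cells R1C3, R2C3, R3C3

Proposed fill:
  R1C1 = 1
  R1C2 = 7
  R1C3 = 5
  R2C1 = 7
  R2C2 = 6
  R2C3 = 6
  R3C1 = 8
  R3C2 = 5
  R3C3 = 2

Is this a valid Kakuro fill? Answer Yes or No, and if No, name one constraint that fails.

No — the down run R1C2–R3C2 sums to 18, not 20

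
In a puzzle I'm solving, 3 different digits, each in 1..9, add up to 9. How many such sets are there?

3 distinct digits from 1–9 sum between 6 and 24.
Enumerating: {1,2,6}, {1,3,5}, {2,3,4}.

3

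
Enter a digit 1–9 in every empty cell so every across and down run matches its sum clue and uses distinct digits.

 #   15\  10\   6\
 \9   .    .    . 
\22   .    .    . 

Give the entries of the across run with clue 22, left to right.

9 8 5

The 9 across and the 15 down share only 6, so R1C1 = 6.
R2C1 = 15 − 6 = 9 completes the 15 down.
Given what's placed, R2C3 must be 5 to fit the 22 across and 6 down.
R1C3 = 6 − 5 = 1 completes the 6 down.
R2C2 = 22 − 14 = 8 completes the 22 across.
R1C2 = 9 − 7 = 2 completes the 9 across.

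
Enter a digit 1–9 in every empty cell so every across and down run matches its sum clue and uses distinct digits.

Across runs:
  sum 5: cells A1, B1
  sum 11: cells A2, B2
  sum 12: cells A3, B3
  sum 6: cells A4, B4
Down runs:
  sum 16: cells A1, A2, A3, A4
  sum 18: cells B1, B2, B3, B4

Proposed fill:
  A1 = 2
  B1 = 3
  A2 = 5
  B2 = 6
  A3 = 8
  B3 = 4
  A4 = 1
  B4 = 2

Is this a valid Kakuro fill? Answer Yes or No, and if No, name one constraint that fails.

No — the down run B1–B4 sums to 15, not 18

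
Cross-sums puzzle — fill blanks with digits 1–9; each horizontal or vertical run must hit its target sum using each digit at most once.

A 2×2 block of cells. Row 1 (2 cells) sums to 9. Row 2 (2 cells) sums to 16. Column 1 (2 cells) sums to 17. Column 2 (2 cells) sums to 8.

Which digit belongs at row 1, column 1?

16 in 2 cells must be {7,9}; 17 in 2 cells must be {8,9}.
The 9 across and the 17 down share only 8, so (1,1) = 8.
(1,2) = 9 − 8 = 1 completes the 9 across.
(2,1) = 17 − 8 = 9 completes the 17 down.
(2,2) = 16 − 9 = 7 completes the 16 across.

8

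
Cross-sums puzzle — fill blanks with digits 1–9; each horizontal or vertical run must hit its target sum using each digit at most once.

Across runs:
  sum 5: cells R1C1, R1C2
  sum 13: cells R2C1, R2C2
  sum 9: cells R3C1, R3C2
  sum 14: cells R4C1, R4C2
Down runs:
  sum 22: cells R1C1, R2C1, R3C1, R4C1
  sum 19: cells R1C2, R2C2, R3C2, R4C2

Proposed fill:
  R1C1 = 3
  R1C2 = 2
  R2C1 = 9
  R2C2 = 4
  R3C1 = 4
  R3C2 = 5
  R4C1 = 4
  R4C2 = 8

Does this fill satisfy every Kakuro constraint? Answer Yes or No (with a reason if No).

No — the across run R4C1–R4C2 sums to 12, not 14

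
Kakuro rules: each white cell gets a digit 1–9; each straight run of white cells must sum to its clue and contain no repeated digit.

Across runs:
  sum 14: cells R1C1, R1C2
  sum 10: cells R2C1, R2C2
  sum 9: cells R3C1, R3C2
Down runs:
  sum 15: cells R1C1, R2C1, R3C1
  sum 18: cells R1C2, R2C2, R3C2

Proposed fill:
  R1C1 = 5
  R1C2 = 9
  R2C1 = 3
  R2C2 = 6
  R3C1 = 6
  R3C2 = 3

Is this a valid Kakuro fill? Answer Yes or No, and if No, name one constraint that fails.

No — the down run R1C1–R3C1 sums to 14, not 15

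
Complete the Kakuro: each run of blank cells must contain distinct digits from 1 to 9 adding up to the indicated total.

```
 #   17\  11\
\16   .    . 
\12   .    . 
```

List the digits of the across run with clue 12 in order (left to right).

8, 4

16 in 2 cells must be {7,9}; 17 in 2 cells must be {8,9}.
The 16 across and the 17 down share only 9, so R1C1 = 9.
R1C2 = 16 − 9 = 7 completes the 16 across.
R2C1 = 17 − 9 = 8 completes the 17 down.
R2C2 = 12 − 8 = 4 completes the 12 across.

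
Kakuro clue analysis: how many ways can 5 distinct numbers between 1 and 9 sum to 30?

6

5 distinct digits from 1–9 sum between 15 and 35.
Enumerating: {1,5,7,8,9}, {2,4,7,8,9}, {2,5,6,8,9}, {3,4,6,8,9}, {3,5,6,7,9}, {4,5,6,7,8}.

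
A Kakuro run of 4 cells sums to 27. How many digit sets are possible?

3

4 distinct digits from 1–9 sum between 10 and 30.
Enumerating: {3,7,8,9}, {4,6,8,9}, {5,6,7,9}.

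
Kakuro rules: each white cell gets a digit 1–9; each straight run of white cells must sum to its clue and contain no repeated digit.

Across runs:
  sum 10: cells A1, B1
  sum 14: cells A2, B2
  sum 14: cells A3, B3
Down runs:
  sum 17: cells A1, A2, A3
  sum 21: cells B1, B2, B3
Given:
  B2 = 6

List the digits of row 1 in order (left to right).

3 7

A2 = 14 − 6 = 8 completes the 14 across.
Given what's placed, B3 must be 8 to fit the 14 across and 21 down.
B1 = 21 − 14 = 7 completes the 21 down.
A3 = 14 − 8 = 6 completes the 14 across.
A1 = 10 − 7 = 3 completes the 10 across.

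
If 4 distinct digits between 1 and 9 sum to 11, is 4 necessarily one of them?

The only way to make 11 from 4 distinct digits is {1,2,3,5}, which does not contain 4.

No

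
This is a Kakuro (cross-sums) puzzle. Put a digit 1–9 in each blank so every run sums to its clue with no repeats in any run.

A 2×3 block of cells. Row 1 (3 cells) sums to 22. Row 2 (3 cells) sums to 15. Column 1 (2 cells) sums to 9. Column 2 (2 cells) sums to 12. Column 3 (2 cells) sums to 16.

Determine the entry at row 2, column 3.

16 in 2 cells must be {7,9}.
Nothing is forced directly, so branch on (1,3), whose candidates are 7 or 9. If (1,3) = 7: that forces (1,1) = 6, (1,2) = 9, (2,1) = 3, after which (2,2) would have to be in {4,5,7,8} for the 15 across but in {3} for the 12 down — contradiction. So (1,3) = 9.
(2,3) = 16 − 9 = 7 completes the 16 down.
Nothing is forced directly, so branch on (2,2), whose candidates are 3 or 5. If (2,2) = 3: then (1,2) would have to be in {5,6,7,8} for the 22 across but in {9} for the 12 down — contradiction. So (2,2) = 5.
(1,2) = 12 − 5 = 7 completes the 12 down.
(2,1) = 15 − 12 = 3 completes the 15 across.
(1,1) = 22 − 16 = 6 completes the 22 across.

7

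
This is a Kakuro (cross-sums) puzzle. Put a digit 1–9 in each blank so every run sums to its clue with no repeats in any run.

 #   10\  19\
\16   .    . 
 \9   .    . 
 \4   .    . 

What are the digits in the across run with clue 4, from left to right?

16 in 2 cells must be {7,9}; 4 in 2 cells must be {1,3}.
The 16 across and the 10 down share only 7, so R1C1 = 7.
R1C2 = 16 − 7 = 9 completes the 16 across.
Given what's placed, R3C1 must be 1 to fit the 4 across and 10 down.
R3C2 = 4 − 1 = 3 completes the 4 across.
R2C1 = 10 − 8 = 2 completes the 10 down.
R2C2 = 9 − 2 = 7 completes the 9 across.

1 3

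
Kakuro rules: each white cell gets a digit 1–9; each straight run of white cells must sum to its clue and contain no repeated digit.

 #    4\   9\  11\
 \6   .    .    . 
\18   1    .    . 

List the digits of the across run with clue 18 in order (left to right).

6 in 3 cells must be {1,2,3}; 4 in 2 cells must be {1,3}.
R1C1 = 4 − 1 = 3 completes the 4 down.
R1C3 = 2: the only remaining digit allowed by both the 6 across and the 11 down.
Given what's placed, R2C2 must be 8 to fit the 18 across and 9 down.
R2C3 = 18 − 9 = 9 completes the 18 across.
R1C2 = 6 − 5 = 1 completes the 6 across.

1 8 9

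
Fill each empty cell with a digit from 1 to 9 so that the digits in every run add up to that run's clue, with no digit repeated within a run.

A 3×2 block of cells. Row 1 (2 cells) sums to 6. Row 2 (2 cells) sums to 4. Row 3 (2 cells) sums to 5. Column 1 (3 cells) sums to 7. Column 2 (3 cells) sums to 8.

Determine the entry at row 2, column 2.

3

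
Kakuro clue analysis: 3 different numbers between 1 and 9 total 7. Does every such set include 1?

Yes

The only way to make 7 from 3 distinct digits is {1,2,4}, which contains 1.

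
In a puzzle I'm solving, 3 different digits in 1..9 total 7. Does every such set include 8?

No

The only way to make 7 from 3 distinct digits is {1,2,4}, which does not contain 8.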